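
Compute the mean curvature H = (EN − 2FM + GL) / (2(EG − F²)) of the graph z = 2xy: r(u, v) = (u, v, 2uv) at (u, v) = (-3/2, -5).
H = -3*sqrt(110)/605

With E = 4*v^2 + 1, F = 4*u*v, G = 4*u^2 + 1, L = 0, M = 2/sqrt(4*u^2 + 4*v^2 + 1), N = 0, assemble
  H = (EN − 2FM + GL) / (2(EG − F²)) = -8*u*v/(4*u^2 + 4*v^2 + 1)^(3/2).
At (u, v) = (-3/2, -5): H = -3*sqrt(110)/605.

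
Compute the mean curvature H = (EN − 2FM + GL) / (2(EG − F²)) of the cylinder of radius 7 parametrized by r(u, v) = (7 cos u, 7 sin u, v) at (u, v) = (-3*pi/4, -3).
H = -1/14

With E = 49, F = 0, G = 1, L = -7, M = 0, N = 0, assemble
  H = (EN − 2FM + GL) / (2(EG − F²)) = -1/14.
At (u, v) = (-3*pi/4, -3): H = -1/14.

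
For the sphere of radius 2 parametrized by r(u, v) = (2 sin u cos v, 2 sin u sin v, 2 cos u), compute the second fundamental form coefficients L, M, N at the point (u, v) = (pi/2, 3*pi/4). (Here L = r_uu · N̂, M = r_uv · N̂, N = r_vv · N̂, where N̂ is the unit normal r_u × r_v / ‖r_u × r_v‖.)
L = -2;  M = 0;  N = -2

Compute the unit normal N̂(u, v) = (sin(u)^2*cos(v)/Abs(sin(u)), sin(u)^2*sin(v)/Abs(sin(u)), sin(2*u)/(2*Abs(sin(u)))), and the second partials r_uu, r_uv, r_vv. Take dot products:
  L(u, v) = r_uu · N̂ = -2*sin(u)/Abs(sin(u)),
  M(u, v) = r_uv · N̂ = 0,
  N(u, v) = r_vv · N̂ = -2*sin(u)^3/Abs(sin(u)).
Evaluating at (u, v) = (pi/2, 3*pi/4):
  L = -2, M = 0, N = -2.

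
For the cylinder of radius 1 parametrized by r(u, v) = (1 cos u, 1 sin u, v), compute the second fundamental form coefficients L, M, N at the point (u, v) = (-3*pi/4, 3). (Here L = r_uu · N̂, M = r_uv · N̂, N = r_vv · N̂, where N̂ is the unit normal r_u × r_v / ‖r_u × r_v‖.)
L = -1;  M = 0;  N = 0

Compute the unit normal N̂(u, v) = (cos(u), sin(u), 0), and the second partials r_uu, r_uv, r_vv. Take dot products:
  L(u, v) = r_uu · N̂ = -1,
  M(u, v) = r_uv · N̂ = 0,
  N(u, v) = r_vv · N̂ = 0.
Evaluating at (u, v) = (-3*pi/4, 3):
  L = -1, M = 0, N = 0.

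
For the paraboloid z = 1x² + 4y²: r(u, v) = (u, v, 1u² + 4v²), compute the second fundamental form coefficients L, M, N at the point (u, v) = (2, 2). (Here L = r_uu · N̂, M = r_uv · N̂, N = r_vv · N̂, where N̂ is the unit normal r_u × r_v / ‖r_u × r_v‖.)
L = 2*sqrt(273)/273;  M = 0;  N = 8*sqrt(273)/273

Compute the unit normal N̂(u, v) = (-2*u/sqrt(4*u^2 + 64*v^2 + 1), -8*v/sqrt(4*u^2 + 64*v^2 + 1), 1/sqrt(4*u^2 + 64*v^2 + 1)), and the second partials r_uu, r_uv, r_vv. Take dot products:
  L(u, v) = r_uu · N̂ = 2/sqrt(4*u^2 + 64*v^2 + 1),
  M(u, v) = r_uv · N̂ = 0,
  N(u, v) = r_vv · N̂ = 8/sqrt(4*u^2 + 64*v^2 + 1).
Evaluating at (u, v) = (2, 2):
  L = 2*sqrt(273)/273, M = 0, N = 8*sqrt(273)/273.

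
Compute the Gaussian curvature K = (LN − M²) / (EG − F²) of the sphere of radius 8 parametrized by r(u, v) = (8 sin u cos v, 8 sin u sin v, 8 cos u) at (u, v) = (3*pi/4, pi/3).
K = 1/64

Coefficients of the first fundamental form: E = 64, F = 0, G = 64*sin(u)^2.
Coefficients of the second fundamental form: L = -8*sin(u)/Abs(sin(u)), M = 0, N = -8*sin(u)^3/Abs(sin(u)).
Assemble K = (LN − M²)/(EG − F²) = 1/64. At (u, v) = (3*pi/4, pi/3): K = 1/64.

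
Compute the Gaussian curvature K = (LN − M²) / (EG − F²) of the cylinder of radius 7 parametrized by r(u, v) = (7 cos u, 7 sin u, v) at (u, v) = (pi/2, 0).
K = 0

Coefficients of the first fundamental form: E = 49, F = 0, G = 1.
Coefficients of the second fundamental form: L = -7, M = 0, N = 0.
Assemble K = (LN − M²)/(EG − F²) = 0. At (u, v) = (pi/2, 0): K = 0.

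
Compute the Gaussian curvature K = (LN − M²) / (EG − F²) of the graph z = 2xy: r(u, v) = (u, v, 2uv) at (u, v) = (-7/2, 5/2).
K = -4/5625

Coefficients of the first fundamental form: E = 4*v^2 + 1, F = 4*u*v, G = 4*u^2 + 1.
Coefficients of the second fundamental form: L = 0, M = 2/sqrt(4*u^2 + 4*v^2 + 1), N = 0.
Assemble K = (LN − M²)/(EG − F²) = -4/(16*u^4 + 32*u^2*v^2 + 8*u^2 + 16*v^4 + 8*v^2 + 1). At (u, v) = (-7/2, 5/2): K = -4/5625.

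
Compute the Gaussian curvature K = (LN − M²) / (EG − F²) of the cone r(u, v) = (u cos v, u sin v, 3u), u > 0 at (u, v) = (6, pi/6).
K = 0

Coefficients of the first fundamental form: E = 10, F = 0, G = u^2.
Coefficients of the second fundamental form: L = 0, M = 0, N = 3*sqrt(10)*u^2/(10*Abs(u)).
Assemble K = (LN − M²)/(EG − F²) = 0. At (u, v) = (6, pi/6): K = 0.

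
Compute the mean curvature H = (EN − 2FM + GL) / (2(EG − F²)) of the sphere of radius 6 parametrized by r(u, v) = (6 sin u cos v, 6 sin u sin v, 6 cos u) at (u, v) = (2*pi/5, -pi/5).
H = -1/6

With E = 36, F = 0, G = 36*sin(u)^2, L = -6*sin(u)/Abs(sin(u)), M = 0, N = -6*sin(u)^3/Abs(sin(u)), assemble
  H = (EN − 2FM + GL) / (2(EG − F²)) = -sin(u)/(6*Abs(sin(u))).
At (u, v) = (2*pi/5, -pi/5): H = -1/6.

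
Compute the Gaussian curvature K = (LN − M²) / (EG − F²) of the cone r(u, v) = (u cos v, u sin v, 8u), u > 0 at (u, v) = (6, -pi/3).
K = 0

Coefficients of the first fundamental form: E = 65, F = 0, G = u^2.
Coefficients of the second fundamental form: L = 0, M = 0, N = 8*sqrt(65)*u^2/(65*Abs(u)).
Assemble K = (LN − M²)/(EG − F²) = 0. At (u, v) = (6, -pi/3): K = 0.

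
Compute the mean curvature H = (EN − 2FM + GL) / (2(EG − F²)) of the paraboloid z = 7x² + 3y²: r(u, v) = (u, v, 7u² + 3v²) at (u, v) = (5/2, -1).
H = 3937*sqrt(1262)/1592644

With E = 196*u^2 + 1, F = 84*u*v, G = 36*v^2 + 1, L = 14/sqrt(196*u^2 + 36*v^2 + 1), M = 0, N = 6/sqrt(196*u^2 + 36*v^2 + 1), assemble
  H = (EN − 2FM + GL) / (2(EG − F²)) = 2*(294*u^2 + 126*v^2 + 5)/(196*u^2 + 36*v^2 + 1)^(3/2).
At (u, v) = (5/2, -1): H = 3937*sqrt(1262)/1592644.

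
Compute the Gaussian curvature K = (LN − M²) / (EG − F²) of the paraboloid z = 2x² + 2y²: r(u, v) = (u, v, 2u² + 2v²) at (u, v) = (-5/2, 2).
K = 16/27225

Coefficients of the first fundamental form: E = 16*u^2 + 1, F = 16*u*v, G = 16*v^2 + 1.
Coefficients of the second fundamental form: L = 4/sqrt(16*u^2 + 16*v^2 + 1), M = 0, N = 4/sqrt(16*u^2 + 16*v^2 + 1).
Assemble K = (LN − M²)/(EG − F²) = 16/(256*u^4 + 512*u^2*v^2 + 32*u^2 + 256*v^4 + 32*v^2 + 1). At (u, v) = (-5/2, 2): K = 16/27225.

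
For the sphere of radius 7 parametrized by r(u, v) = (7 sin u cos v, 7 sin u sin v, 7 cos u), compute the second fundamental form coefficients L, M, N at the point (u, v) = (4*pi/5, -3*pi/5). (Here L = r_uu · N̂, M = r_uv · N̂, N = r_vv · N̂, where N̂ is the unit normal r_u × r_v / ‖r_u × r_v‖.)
L = -7;  M = 0;  N = -35/8 + 7*sqrt(5)/8

Compute the unit normal N̂(u, v) = (sin(u)^2*cos(v)/Abs(sin(u)), sin(u)^2*sin(v)/Abs(sin(u)), sin(2*u)/(2*Abs(sin(u)))), and the second partials r_uu, r_uv, r_vv. Take dot products:
  L(u, v) = r_uu · N̂ = -7*sin(u)/Abs(sin(u)),
  M(u, v) = r_uv · N̂ = 0,
  N(u, v) = r_vv · N̂ = -7*sin(u)^3/Abs(sin(u)).
Evaluating at (u, v) = (4*pi/5, -3*pi/5):
  L = -7, M = 0, N = -35/8 + 7*sqrt(5)/8.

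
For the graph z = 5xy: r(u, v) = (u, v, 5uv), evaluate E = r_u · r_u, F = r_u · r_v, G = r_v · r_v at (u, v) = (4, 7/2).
E = 1229/4;  F = 350;  G = 401

Partials: r_u = (1, 0, 5*v), r_v = (0, 1, 5*u). As functions of (u, v):
  E = r_u · r_u = 25*v^2 + 1,
  F = r_u · r_v = 25*u*v,
  G = r_v · r_v = 25*u^2 + 1.
Evaluating at (u, v) = (4, 7/2): E = 1229/4, F = 350, G = 401.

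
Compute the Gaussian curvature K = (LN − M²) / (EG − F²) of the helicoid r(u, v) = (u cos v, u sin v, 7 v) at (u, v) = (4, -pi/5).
K = -49/4225

Coefficients of the first fundamental form: E = 1, F = 0, G = u^2 + 49.
Coefficients of the second fundamental form: L = 0, M = -7/sqrt(u^2 + 49), N = 0.
Assemble K = (LN − M²)/(EG − F²) = -49/(u^2 + 49)^2. At (u, v) = (4, -pi/5): K = -49/4225.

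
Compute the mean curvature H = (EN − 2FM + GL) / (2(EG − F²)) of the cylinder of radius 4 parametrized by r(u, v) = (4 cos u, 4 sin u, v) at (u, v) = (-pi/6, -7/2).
H = -1/8

With E = 16, F = 0, G = 1, L = -4, M = 0, N = 0, assemble
  H = (EN − 2FM + GL) / (2(EG − F²)) = -1/8.
At (u, v) = (-pi/6, -7/2): H = -1/8.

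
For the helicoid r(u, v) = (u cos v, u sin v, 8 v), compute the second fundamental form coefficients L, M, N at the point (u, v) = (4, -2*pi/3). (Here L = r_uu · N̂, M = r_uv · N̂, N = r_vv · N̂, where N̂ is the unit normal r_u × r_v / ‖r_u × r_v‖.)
L = 0;  M = -2*sqrt(5)/5;  N = 0

Compute the unit normal N̂(u, v) = (8*sin(v)/sqrt(u^2 + 64), -8*cos(v)/sqrt(u^2 + 64), u/sqrt(u^2 + 64)), and the second partials r_uu, r_uv, r_vv. Take dot products:
  L(u, v) = r_uu · N̂ = 0,
  M(u, v) = r_uv · N̂ = -8/sqrt(u^2 + 64),
  N(u, v) = r_vv · N̂ = 0.
Evaluating at (u, v) = (4, -2*pi/3):
  L = 0, M = -2*sqrt(5)/5, N = 0.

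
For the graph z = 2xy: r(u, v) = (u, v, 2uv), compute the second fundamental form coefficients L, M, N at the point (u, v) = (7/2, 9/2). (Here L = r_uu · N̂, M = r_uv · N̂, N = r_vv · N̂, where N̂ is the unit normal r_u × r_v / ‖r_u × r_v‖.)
L = 0;  M = 2*sqrt(131)/131;  N = 0

Compute the unit normal N̂(u, v) = (-2*v/sqrt(4*u^2 + 4*v^2 + 1), -2*u/sqrt(4*u^2 + 4*v^2 + 1), 1/sqrt(4*u^2 + 4*v^2 + 1)), and the second partials r_uu, r_uv, r_vv. Take dot products:
  L(u, v) = r_uu · N̂ = 0,
  M(u, v) = r_uv · N̂ = 2/sqrt(4*u^2 + 4*v^2 + 1),
  N(u, v) = r_vv · N̂ = 0.
Evaluating at (u, v) = (7/2, 9/2):
  L = 0, M = 2*sqrt(131)/131, N = 0.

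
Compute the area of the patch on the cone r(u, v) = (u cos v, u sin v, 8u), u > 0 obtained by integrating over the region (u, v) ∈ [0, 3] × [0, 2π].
Area = 9*sqrt(65)*pi

Area = ∫∫ √(EG − F²) du dv with √(EG − F²) = sqrt(65)*Abs(u). Integrating over [0, 3] × [0, 2π] gives 9*sqrt(65)*pi.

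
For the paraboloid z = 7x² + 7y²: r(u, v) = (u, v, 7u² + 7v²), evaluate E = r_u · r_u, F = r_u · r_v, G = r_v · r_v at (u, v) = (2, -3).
E = 785;  F = -1176;  G = 1765

Partials: r_u = (1, 0, 14*u), r_v = (0, 1, 14*v). As functions of (u, v):
  E = r_u · r_u = 196*u^2 + 1,
  F = r_u · r_v = 196*u*v,
  G = r_v · r_v = 196*v^2 + 1.
Evaluating at (u, v) = (2, -3): E = 785, F = -1176, G = 1765.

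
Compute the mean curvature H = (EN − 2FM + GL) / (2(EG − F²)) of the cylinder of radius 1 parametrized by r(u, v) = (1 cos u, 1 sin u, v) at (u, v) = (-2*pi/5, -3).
H = -1/2

With E = 1, F = 0, G = 1, L = -1, M = 0, N = 0, assemble
  H = (EN − 2FM + GL) / (2(EG − F²)) = -1/2.
At (u, v) = (-2*pi/5, -3): H = -1/2.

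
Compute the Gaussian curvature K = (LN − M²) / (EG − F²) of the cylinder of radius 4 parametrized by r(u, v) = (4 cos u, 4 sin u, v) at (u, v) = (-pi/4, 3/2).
K = 0

Coefficients of the first fundamental form: E = 16, F = 0, G = 1.
Coefficients of the second fundamental form: L = -4, M = 0, N = 0.
Assemble K = (LN − M²)/(EG − F²) = 0. At (u, v) = (-pi/4, 3/2): K = 0.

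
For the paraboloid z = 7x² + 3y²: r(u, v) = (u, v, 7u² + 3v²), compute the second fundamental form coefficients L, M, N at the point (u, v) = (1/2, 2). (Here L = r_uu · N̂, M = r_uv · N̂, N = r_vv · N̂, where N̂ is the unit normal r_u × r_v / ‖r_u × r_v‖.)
L = 7*sqrt(194)/97;  M = 0;  N = 3*sqrt(194)/97

Compute the unit normal N̂(u, v) = (-14*u/sqrt(196*u^2 + 36*v^2 + 1), -6*v/sqrt(196*u^2 + 36*v^2 + 1), 1/sqrt(196*u^2 + 36*v^2 + 1)), and the second partials r_uu, r_uv, r_vv. Take dot products:
  L(u, v) = r_uu · N̂ = 14/sqrt(196*u^2 + 36*v^2 + 1),
  M(u, v) = r_uv · N̂ = 0,
  N(u, v) = r_vv · N̂ = 6/sqrt(196*u^2 + 36*v^2 + 1).
Evaluating at (u, v) = (1/2, 2):
  L = 7*sqrt(194)/97, M = 0, N = 3*sqrt(194)/97.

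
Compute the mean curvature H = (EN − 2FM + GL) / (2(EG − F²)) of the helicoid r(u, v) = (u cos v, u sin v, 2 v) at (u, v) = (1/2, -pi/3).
H = 0

With E = 1, F = 0, G = u^2 + 4, L = 0, M = -2/sqrt(u^2 + 4), N = 0, assemble
  H = (EN − 2FM + GL) / (2(EG − F²)) = 0.
At (u, v) = (1/2, -pi/3): H = 0.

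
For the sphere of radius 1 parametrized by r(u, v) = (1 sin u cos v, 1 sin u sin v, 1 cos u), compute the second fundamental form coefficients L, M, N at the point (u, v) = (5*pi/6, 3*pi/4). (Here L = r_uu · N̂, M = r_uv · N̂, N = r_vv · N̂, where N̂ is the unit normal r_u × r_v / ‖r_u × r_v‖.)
L = -1;  M = 0;  N = -1/4

Compute the unit normal N̂(u, v) = (sin(u)^2*cos(v)/Abs(sin(u)), sin(u)^2*sin(v)/Abs(sin(u)), sin(2*u)/(2*Abs(sin(u)))), and the second partials r_uu, r_uv, r_vv. Take dot products:
  L(u, v) = r_uu · N̂ = -sin(u)/Abs(sin(u)),
  M(u, v) = r_uv · N̂ = 0,
  N(u, v) = r_vv · N̂ = -sin(u)^3/Abs(sin(u)).
Evaluating at (u, v) = (5*pi/6, 3*pi/4):
  L = -1, M = 0, N = -1/4.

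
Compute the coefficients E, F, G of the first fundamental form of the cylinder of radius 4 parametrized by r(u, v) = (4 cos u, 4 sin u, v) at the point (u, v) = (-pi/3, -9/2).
E = 16;  F = 0;  G = 1

Partials: r_u = (-4*sin(u), 4*cos(u), 0), r_v = (0, 0, 1). As functions of (u, v):
  E = r_u · r_u = 16,
  F = r_u · r_v = 0,
  G = r_v · r_v = 1.
Evaluating at (u, v) = (-pi/3, -9/2): E = 16, F = 0, G = 1.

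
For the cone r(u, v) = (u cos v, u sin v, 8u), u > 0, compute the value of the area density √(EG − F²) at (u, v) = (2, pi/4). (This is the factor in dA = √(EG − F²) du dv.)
√(EG − F²)|_{(2, pi/4)} = 2*sqrt(65)

E = 65, F = 0, G = u^2, so EG − F² = 65*u^2. Taking the positive square root: √(EG − F²) = sqrt(65)*Abs(u). At (u, v) = (2, pi/4): 2*sqrt(65).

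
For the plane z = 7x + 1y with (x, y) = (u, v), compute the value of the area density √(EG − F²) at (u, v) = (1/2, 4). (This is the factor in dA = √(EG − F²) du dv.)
√(EG − F²)|_{(1/2, 4)} = sqrt(51)

E = 50, F = 7, G = 2, so EG − F² = 51. Taking the positive square root: √(EG − F²) = sqrt(51). At (u, v) = (1/2, 4): sqrt(51).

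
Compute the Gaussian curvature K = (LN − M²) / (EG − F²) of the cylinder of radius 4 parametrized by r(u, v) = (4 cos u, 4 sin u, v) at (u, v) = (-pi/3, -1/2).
K = 0

Coefficients of the first fundamental form: E = 16, F = 0, G = 1.
Coefficients of the second fundamental form: L = -4, M = 0, N = 0.
Assemble K = (LN − M²)/(EG − F²) = 0. At (u, v) = (-pi/3, -1/2): K = 0.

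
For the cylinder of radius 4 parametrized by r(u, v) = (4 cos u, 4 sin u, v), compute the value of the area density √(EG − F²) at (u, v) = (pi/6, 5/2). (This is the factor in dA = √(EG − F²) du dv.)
√(EG − F²)|_{(pi/6, 5/2)} = 4

E = 16, F = 0, G = 1, so EG − F² = 16. Taking the positive square root: √(EG − F²) = 4. At (u, v) = (pi/6, 5/2): 4.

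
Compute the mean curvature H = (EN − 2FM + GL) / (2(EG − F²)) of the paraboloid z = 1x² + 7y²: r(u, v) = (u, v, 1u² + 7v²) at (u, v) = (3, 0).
H = 260*sqrt(37)/1369

With E = 4*u^2 + 1, F = 28*u*v, G = 196*v^2 + 1, L = 2/sqrt(4*u^2 + 196*v^2 + 1), M = 0, N = 14/sqrt(4*u^2 + 196*v^2 + 1), assemble
  H = (EN − 2FM + GL) / (2(EG − F²)) = 4*(7*u^2 + 49*v^2 + 2)/(4*u^2 + 196*v^2 + 1)^(3/2).
At (u, v) = (3, 0): H = 260*sqrt(37)/1369.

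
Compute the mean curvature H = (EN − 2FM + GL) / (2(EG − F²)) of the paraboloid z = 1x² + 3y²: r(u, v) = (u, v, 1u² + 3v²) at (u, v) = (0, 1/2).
H = 13*sqrt(10)/100

With E = 4*u^2 + 1, F = 12*u*v, G = 36*v^2 + 1, L = 2/sqrt(4*u^2 + 36*v^2 + 1), M = 0, N = 6/sqrt(4*u^2 + 36*v^2 + 1), assemble
  H = (EN − 2FM + GL) / (2(EG − F²)) = 4*(3*u^2 + 9*v^2 + 1)/(4*u^2 + 36*v^2 + 1)^(3/2).
At (u, v) = (0, 1/2): H = 13*sqrt(10)/100.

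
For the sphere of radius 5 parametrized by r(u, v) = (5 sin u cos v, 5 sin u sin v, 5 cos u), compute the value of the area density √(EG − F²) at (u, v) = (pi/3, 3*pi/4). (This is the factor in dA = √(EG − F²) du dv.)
√(EG − F²)|_{(pi/3, 3*pi/4)} = 25*sqrt(3)/2

E = 25, F = 0, G = 25*sin(u)^2, so EG − F² = 625*sin(u)^2. Taking the positive square root: √(EG − F²) = 25*Abs(sin(u)). At (u, v) = (pi/3, 3*pi/4): 25*sqrt(3)/2.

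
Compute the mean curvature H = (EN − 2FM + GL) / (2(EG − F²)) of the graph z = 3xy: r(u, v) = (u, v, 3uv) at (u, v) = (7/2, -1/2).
H = 189*sqrt(454)/103058

With E = 9*v^2 + 1, F = 9*u*v, G = 9*u^2 + 1, L = 0, M = 3/sqrt(9*u^2 + 9*v^2 + 1), N = 0, assemble
  H = (EN − 2FM + GL) / (2(EG − F²)) = -27*u*v/(9*u^2 + 9*v^2 + 1)^(3/2).
At (u, v) = (7/2, -1/2): H = 189*sqrt(454)/103058.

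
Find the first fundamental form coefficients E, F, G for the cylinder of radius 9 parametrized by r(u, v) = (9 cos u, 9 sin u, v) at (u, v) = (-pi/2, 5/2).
E = 81;  F = 0;  G = 1

Partials: r_u = (-9*sin(u), 9*cos(u), 0), r_v = (0, 0, 1). As functions of (u, v):
  E = r_u · r_u = 81,
  F = r_u · r_v = 0,
  G = r_v · r_v = 1.
Evaluating at (u, v) = (-pi/2, 5/2): E = 81, F = 0, G = 1.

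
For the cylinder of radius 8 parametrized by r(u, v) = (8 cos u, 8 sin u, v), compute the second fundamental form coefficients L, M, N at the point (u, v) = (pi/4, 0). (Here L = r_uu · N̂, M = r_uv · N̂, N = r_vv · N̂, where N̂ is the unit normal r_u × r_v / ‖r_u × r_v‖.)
L = -8;  M = 0;  N = 0

Compute the unit normal N̂(u, v) = (cos(u), sin(u), 0), and the second partials r_uu, r_uv, r_vv. Take dot products:
  L(u, v) = r_uu · N̂ = -8,
  M(u, v) = r_uv · N̂ = 0,
  N(u, v) = r_vv · N̂ = 0.
Evaluating at (u, v) = (pi/4, 0):
  L = -8, M = 0, N = 0.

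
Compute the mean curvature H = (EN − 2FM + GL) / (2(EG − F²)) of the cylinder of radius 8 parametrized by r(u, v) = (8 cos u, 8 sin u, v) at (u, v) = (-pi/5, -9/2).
H = -1/16

With E = 64, F = 0, G = 1, L = -8, M = 0, N = 0, assemble
  H = (EN − 2FM + GL) / (2(EG − F²)) = -1/16.
At (u, v) = (-pi/5, -9/2): H = -1/16.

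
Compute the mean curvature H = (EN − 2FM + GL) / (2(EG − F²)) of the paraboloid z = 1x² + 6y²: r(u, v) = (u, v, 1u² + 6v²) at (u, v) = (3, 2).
H = 799*sqrt(613)/375769

With E = 4*u^2 + 1, F = 24*u*v, G = 144*v^2 + 1, L = 2/sqrt(4*u^2 + 144*v^2 + 1), M = 0, N = 12/sqrt(4*u^2 + 144*v^2 + 1), assemble
  H = (EN − 2FM + GL) / (2(EG − F²)) = (24*u^2 + 144*v^2 + 7)/(4*u^2 + 144*v^2 + 1)^(3/2).
At (u, v) = (3, 2): H = 799*sqrt(613)/375769.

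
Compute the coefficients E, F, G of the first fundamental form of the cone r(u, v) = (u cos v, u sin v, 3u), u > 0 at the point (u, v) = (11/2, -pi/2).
E = 10;  F = 0;  G = 121/4

Partials: r_u = (cos(v), sin(v), 3), r_v = (-u*sin(v), u*cos(v), 0). As functions of (u, v):
  E = r_u · r_u = 10,
  F = r_u · r_v = 0,
  G = r_v · r_v = u^2.
Evaluating at (u, v) = (11/2, -pi/2): E = 10, F = 0, G = 121/4.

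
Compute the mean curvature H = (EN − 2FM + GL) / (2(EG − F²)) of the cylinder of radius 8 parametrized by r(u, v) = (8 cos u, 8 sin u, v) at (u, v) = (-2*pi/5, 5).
H = -1/16

With E = 64, F = 0, G = 1, L = -8, M = 0, N = 0, assemble
  H = (EN − 2FM + GL) / (2(EG − F²)) = -1/16.
At (u, v) = (-2*pi/5, 5): H = -1/16.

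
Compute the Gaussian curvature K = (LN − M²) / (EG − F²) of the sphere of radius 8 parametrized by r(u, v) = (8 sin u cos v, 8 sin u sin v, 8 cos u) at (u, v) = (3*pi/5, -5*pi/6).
K = 1/64

Coefficients of the first fundamental form: E = 64, F = 0, G = 64*sin(u)^2.
Coefficients of the second fundamental form: L = -8*sin(u)/Abs(sin(u)), M = 0, N = -8*sin(u)^3/Abs(sin(u)).
Assemble K = (LN − M²)/(EG − F²) = 1/64. At (u, v) = (3*pi/5, -5*pi/6): K = 1/64.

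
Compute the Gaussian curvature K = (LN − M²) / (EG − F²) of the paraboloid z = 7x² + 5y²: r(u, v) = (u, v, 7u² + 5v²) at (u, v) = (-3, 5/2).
K = 7/285605

Coefficients of the first fundamental form: E = 196*u^2 + 1, F = 140*u*v, G = 100*v^2 + 1.
Coefficients of the second fundamental form: L = 14/sqrt(196*u^2 + 100*v^2 + 1), M = 0, N = 10/sqrt(196*u^2 + 100*v^2 + 1).
Assemble K = (LN − M²)/(EG − F²) = 140/(38416*u^4 + 39200*u^2*v^2 + 392*u^2 + 10000*v^4 + 200*v^2 + 1). At (u, v) = (-3, 5/2): K = 7/285605.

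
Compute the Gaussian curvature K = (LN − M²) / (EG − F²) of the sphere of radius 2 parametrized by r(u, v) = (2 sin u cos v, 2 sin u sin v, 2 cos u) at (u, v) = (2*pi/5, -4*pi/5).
K = 1/4

Coefficients of the first fundamental form: E = 4, F = 0, G = 4*sin(u)^2.
Coefficients of the second fundamental form: L = -2*sin(u)/Abs(sin(u)), M = 0, N = -2*sin(u)^3/Abs(sin(u)).
Assemble K = (LN − M²)/(EG − F²) = 1/4. At (u, v) = (2*pi/5, -4*pi/5): K = 1/4.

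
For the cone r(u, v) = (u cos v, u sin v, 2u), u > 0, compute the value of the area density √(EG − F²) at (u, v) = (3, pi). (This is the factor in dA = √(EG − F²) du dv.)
√(EG − F²)|_{(3, pi)} = 3*sqrt(5)

E = 5, F = 0, G = u^2, so EG − F² = 5*u^2. Taking the positive square root: √(EG − F²) = sqrt(5)*Abs(u). At (u, v) = (3, pi): 3*sqrt(5).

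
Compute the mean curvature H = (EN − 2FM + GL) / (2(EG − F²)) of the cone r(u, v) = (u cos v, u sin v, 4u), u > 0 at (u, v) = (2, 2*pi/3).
H = sqrt(17)/17

With E = 17, F = 0, G = u^2, L = 0, M = 0, N = 4*sqrt(17)*u^2/(17*Abs(u)), assemble
  H = (EN − 2FM + GL) / (2(EG − F²)) = 2*sqrt(17)/(17*Abs(u)).
At (u, v) = (2, 2*pi/3): H = sqrt(17)/17.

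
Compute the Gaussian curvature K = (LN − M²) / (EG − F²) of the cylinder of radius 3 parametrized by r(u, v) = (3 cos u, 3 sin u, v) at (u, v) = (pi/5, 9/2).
K = 0

Coefficients of the first fundamental form: E = 9, F = 0, G = 1.
Coefficients of the second fundamental form: L = -3, M = 0, N = 0.
Assemble K = (LN − M²)/(EG − F²) = 0. At (u, v) = (pi/5, 9/2): K = 0.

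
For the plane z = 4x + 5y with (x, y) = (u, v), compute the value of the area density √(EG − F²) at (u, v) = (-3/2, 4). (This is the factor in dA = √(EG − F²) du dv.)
√(EG − F²)|_{(-3/2, 4)} = sqrt(42)

E = 17, F = 20, G = 26, so EG − F² = 42. Taking the positive square root: √(EG − F²) = sqrt(42). At (u, v) = (-3/2, 4): sqrt(42).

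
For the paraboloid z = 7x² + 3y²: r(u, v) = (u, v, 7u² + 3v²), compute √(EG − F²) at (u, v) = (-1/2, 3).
√(EG − F²)|_{(-1/2, 3)} = sqrt(374)

E = 196*u^2 + 1, F = 84*u*v, G = 36*v^2 + 1; EG − F² = 196*u^2 + 36*v^2 + 1; √(EG − F²) = sqrt(196*u^2 + 36*v^2 + 1). At the given point: sqrt(374).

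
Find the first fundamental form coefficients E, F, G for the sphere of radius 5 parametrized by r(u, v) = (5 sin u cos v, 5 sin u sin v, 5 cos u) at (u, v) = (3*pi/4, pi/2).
E = 25;  F = 0;  G = 25/2

Partials: r_u = (5*cos(u)*cos(v), 5*sin(v)*cos(u), -5*sin(u)), r_v = (-5*sin(u)*sin(v), 5*sin(u)*cos(v), 0). As functions of (u, v):
  E = r_u · r_u = 25,
  F = r_u · r_v = 0,
  G = r_v · r_v = 25*sin(u)^2.
Evaluating at (u, v) = (3*pi/4, pi/2): E = 25, F = 0, G = 25/2.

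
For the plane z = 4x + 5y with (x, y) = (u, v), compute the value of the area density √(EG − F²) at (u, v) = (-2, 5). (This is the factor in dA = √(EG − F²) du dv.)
√(EG − F²)|_{(-2, 5)} = sqrt(42)

E = 17, F = 20, G = 26, so EG − F² = 42. Taking the positive square root: √(EG − F²) = sqrt(42). At (u, v) = (-2, 5): sqrt(42).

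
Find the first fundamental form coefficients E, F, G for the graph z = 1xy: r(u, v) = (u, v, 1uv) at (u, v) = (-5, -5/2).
E = 29/4;  F = 25/2;  G = 26

Partials: r_u = (1, 0, v), r_v = (0, 1, u). As functions of (u, v):
  E = r_u · r_u = v^2 + 1,
  F = r_u · r_v = u*v,
  G = r_v · r_v = u^2 + 1.
Evaluating at (u, v) = (-5, -5/2): E = 29/4, F = 25/2, G = 26.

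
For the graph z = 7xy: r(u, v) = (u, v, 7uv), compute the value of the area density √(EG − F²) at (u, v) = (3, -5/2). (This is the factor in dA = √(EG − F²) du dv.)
√(EG − F²)|_{(3, -5/2)} = sqrt(2993)/2

E = 49*v^2 + 1, F = 49*u*v, G = 49*u^2 + 1, so EG − F² = 49*u^2 + 49*v^2 + 1. Taking the positive square root: √(EG − F²) = sqrt(49*u^2 + 49*v^2 + 1). At (u, v) = (3, -5/2): sqrt(2993)/2.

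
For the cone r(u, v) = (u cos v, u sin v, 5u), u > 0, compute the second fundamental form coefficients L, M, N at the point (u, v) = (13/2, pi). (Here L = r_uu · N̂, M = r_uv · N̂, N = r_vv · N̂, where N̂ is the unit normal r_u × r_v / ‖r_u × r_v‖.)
L = 0;  M = 0;  N = 5*sqrt(26)/4

Compute the unit normal N̂(u, v) = (-5*sqrt(26)*u*cos(v)/(26*Abs(u)), -5*sqrt(26)*u*sin(v)/(26*Abs(u)), sqrt(26)*u/(26*Abs(u))), and the second partials r_uu, r_uv, r_vv. Take dot products:
  L(u, v) = r_uu · N̂ = 0,
  M(u, v) = r_uv · N̂ = 0,
  N(u, v) = r_vv · N̂ = 5*sqrt(26)*u^2/(26*Abs(u)).
Evaluating at (u, v) = (13/2, pi):
  L = 0, M = 0, N = 5*sqrt(26)/4.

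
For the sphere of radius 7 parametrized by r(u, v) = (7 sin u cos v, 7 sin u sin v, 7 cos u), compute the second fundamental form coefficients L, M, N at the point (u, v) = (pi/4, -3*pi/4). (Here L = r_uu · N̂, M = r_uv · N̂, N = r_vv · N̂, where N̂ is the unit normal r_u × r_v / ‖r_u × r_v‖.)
L = -7;  M = 0;  N = -7/2

Compute the unit normal N̂(u, v) = (sin(u)^2*cos(v)/Abs(sin(u)), sin(u)^2*sin(v)/Abs(sin(u)), sin(2*u)/(2*Abs(sin(u)))), and the second partials r_uu, r_uv, r_vv. Take dot products:
  L(u, v) = r_uu · N̂ = -7*sin(u)/Abs(sin(u)),
  M(u, v) = r_uv · N̂ = 0,
  N(u, v) = r_vv · N̂ = -7*sin(u)^3/Abs(sin(u)).
Evaluating at (u, v) = (pi/4, -3*pi/4):
  L = -7, M = 0, N = -7/2.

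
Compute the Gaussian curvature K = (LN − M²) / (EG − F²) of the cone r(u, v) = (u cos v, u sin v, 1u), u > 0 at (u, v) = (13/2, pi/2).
K = 0

Coefficients of the first fundamental form: E = 2, F = 0, G = u^2.
Coefficients of the second fundamental form: L = 0, M = 0, N = sqrt(2)*u^2/(2*Abs(u)).
Assemble K = (LN − M²)/(EG − F²) = 0. At (u, v) = (13/2, pi/2): K = 0.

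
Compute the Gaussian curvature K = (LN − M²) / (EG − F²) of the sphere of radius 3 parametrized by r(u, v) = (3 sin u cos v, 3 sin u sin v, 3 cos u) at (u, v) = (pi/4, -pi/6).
K = 1/9

Coefficients of the first fundamental form: E = 9, F = 0, G = 9*sin(u)^2.
Coefficients of the second fundamental form: L = -3*sin(u)/Abs(sin(u)), M = 0, N = -3*sin(u)^3/Abs(sin(u)).
Assemble K = (LN − M²)/(EG − F²) = 1/9. At (u, v) = (pi/4, -pi/6): K = 1/9.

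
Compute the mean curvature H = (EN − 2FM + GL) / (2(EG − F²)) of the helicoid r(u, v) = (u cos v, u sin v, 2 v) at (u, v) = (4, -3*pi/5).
H = 0

With E = 1, F = 0, G = u^2 + 4, L = 0, M = -2/sqrt(u^2 + 4), N = 0, assemble
  H = (EN − 2FM + GL) / (2(EG − F²)) = 0.
At (u, v) = (4, -3*pi/5): H = 0.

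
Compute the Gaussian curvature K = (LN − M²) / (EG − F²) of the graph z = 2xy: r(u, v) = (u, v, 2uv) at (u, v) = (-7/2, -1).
K = -1/729

Coefficients of the first fundamental form: E = 4*v^2 + 1, F = 4*u*v, G = 4*u^2 + 1.
Coefficients of the second fundamental form: L = 0, M = 2/sqrt(4*u^2 + 4*v^2 + 1), N = 0.
Assemble K = (LN − M²)/(EG − F²) = -4/(16*u^4 + 32*u^2*v^2 + 8*u^2 + 16*v^4 + 8*v^2 + 1). At (u, v) = (-7/2, -1): K = -1/729.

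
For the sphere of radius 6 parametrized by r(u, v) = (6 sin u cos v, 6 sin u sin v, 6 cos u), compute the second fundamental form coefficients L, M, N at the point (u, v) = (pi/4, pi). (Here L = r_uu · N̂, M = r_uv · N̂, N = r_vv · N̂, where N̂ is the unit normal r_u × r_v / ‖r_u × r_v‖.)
L = -6;  M = 0;  N = -3

Compute the unit normal N̂(u, v) = (sin(u)^2*cos(v)/Abs(sin(u)), sin(u)^2*sin(v)/Abs(sin(u)), sin(2*u)/(2*Abs(sin(u)))), and the second partials r_uu, r_uv, r_vv. Take dot products:
  L(u, v) = r_uu · N̂ = -6*sin(u)/Abs(sin(u)),
  M(u, v) = r_uv · N̂ = 0,
  N(u, v) = r_vv · N̂ = -6*sin(u)^3/Abs(sin(u)).
Evaluating at (u, v) = (pi/4, pi):
  L = -6, M = 0, N = -3.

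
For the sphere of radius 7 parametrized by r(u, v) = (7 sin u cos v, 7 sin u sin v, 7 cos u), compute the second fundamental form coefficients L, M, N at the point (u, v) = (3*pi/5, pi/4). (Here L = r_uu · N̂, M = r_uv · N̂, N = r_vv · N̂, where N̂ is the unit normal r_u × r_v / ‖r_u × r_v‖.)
L = -7;  M = 0;  N = -35/8 - 7*sqrt(5)/8

Compute the unit normal N̂(u, v) = (sin(u)^2*cos(v)/Abs(sin(u)), sin(u)^2*sin(v)/Abs(sin(u)), sin(2*u)/(2*Abs(sin(u)))), and the second partials r_uu, r_uv, r_vv. Take dot products:
  L(u, v) = r_uu · N̂ = -7*sin(u)/Abs(sin(u)),
  M(u, v) = r_uv · N̂ = 0,
  N(u, v) = r_vv · N̂ = -7*sin(u)^3/Abs(sin(u)).
Evaluating at (u, v) = (3*pi/5, pi/4):
  L = -7, M = 0, N = -35/8 - 7*sqrt(5)/8.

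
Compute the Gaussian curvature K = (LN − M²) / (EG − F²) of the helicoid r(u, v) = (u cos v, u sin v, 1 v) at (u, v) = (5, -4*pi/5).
K = -1/676

Coefficients of the first fundamental form: E = 1, F = 0, G = u^2 + 1.
Coefficients of the second fundamental form: L = 0, M = -1/sqrt(u^2 + 1), N = 0.
Assemble K = (LN − M²)/(EG − F²) = -1/(u^2 + 1)^2. At (u, v) = (5, -4*pi/5): K = -1/676.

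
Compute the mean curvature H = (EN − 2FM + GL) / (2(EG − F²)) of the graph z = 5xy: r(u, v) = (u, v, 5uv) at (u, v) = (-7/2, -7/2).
H = -6125*sqrt(2454)/3011058

With E = 25*v^2 + 1, F = 25*u*v, G = 25*u^2 + 1, L = 0, M = 5/sqrt(25*u^2 + 25*v^2 + 1), N = 0, assemble
  H = (EN − 2FM + GL) / (2(EG − F²)) = -125*u*v/(25*u^2 + 25*v^2 + 1)^(3/2).
At (u, v) = (-7/2, -7/2): H = -6125*sqrt(2454)/3011058.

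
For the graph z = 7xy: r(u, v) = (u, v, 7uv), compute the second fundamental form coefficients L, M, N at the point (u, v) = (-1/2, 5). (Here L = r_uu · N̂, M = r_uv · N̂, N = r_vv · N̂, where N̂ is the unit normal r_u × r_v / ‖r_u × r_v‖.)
L = 0;  M = 14*sqrt(4953)/4953;  N = 0

Compute the unit normal N̂(u, v) = (-7*v/sqrt(49*u^2 + 49*v^2 + 1), -7*u/sqrt(49*u^2 + 49*v^2 + 1), 1/sqrt(49*u^2 + 49*v^2 + 1)), and the second partials r_uu, r_uv, r_vv. Take dot products:
  L(u, v) = r_uu · N̂ = 0,
  M(u, v) = r_uv · N̂ = 7/sqrt(49*u^2 + 49*v^2 + 1),
  N(u, v) = r_vv · N̂ = 0.
Evaluating at (u, v) = (-1/2, 5):
  L = 0, M = 14*sqrt(4953)/4953, N = 0.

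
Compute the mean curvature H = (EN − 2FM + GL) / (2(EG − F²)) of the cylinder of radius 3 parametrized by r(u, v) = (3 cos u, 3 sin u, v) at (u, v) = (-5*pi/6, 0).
H = -1/6

With E = 9, F = 0, G = 1, L = -3, M = 0, N = 0, assemble
  H = (EN − 2FM + GL) / (2(EG − F²)) = -1/6.
At (u, v) = (-5*pi/6, 0): H = -1/6.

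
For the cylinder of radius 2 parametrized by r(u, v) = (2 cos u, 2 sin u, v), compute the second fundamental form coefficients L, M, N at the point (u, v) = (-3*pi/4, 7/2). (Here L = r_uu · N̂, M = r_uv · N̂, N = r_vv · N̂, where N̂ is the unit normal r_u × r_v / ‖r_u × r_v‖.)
L = -2;  M = 0;  N = 0

Compute the unit normal N̂(u, v) = (cos(u), sin(u), 0), and the second partials r_uu, r_uv, r_vv. Take dot products:
  L(u, v) = r_uu · N̂ = -2,
  M(u, v) = r_uv · N̂ = 0,
  N(u, v) = r_vv · N̂ = 0.
Evaluating at (u, v) = (-3*pi/4, 7/2):
  L = -2, M = 0, N = 0.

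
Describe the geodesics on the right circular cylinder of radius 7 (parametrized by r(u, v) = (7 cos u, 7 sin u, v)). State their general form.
The cylinder is flat (K = 0) and locally isometric to the plane via the development (u, v) ↦ (7 u, v). Geodesics are the pre-images of straight lines: circles (v constant), vertical lines (u constant), and helices (v = c · u + d) for constants c, d.

A right cylinder has E = 7², F = 0, G = 1, so EG − F² = 7², and L = −7, M = N = 0, giving K = (LN − M²)/(EG − F²) = 0 everywhere. A flat surface is locally isometric to the Euclidean plane via the map (u, v) ↦ (7 u, v). Straight lines in the (x̃, ỹ) plane pull back to: (a) horizontal circles (v = const), (b) vertical generators (u = const), and (c) helices (7 u tan θ = v, i.e. v = c · u + d).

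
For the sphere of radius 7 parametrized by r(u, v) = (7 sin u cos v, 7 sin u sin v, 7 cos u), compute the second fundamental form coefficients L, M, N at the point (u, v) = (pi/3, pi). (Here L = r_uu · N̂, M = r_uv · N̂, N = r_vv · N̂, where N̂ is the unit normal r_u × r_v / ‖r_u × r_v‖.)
L = -7;  M = 0;  N = -21/4

Compute the unit normal N̂(u, v) = (sin(u)^2*cos(v)/Abs(sin(u)), sin(u)^2*sin(v)/Abs(sin(u)), sin(2*u)/(2*Abs(sin(u)))), and the second partials r_uu, r_uv, r_vv. Take dot products:
  L(u, v) = r_uu · N̂ = -7*sin(u)/Abs(sin(u)),
  M(u, v) = r_uv · N̂ = 0,
  N(u, v) = r_vv · N̂ = -7*sin(u)^3/Abs(sin(u)).
Evaluating at (u, v) = (pi/3, pi):
  L = -7, M = 0, N = -21/4.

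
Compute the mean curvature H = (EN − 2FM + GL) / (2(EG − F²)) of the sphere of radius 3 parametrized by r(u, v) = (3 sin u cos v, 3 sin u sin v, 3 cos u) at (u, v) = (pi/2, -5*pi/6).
H = -1/3

With E = 9, F = 0, G = 9*sin(u)^2, L = -3*sin(u)/Abs(sin(u)), M = 0, N = -3*sin(u)^3/Abs(sin(u)), assemble
  H = (EN − 2FM + GL) / (2(EG − F²)) = -sin(u)/(3*Abs(sin(u))).
At (u, v) = (pi/2, -5*pi/6): H = -1/3.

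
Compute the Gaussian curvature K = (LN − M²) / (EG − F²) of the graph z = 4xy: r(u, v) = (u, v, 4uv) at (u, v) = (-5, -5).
K = -16/641601

Coefficients of the first fundamental form: E = 16*v^2 + 1, F = 16*u*v, G = 16*u^2 + 1.
Coefficients of the second fundamental form: L = 0, M = 4/sqrt(16*u^2 + 16*v^2 + 1), N = 0.
Assemble K = (LN − M²)/(EG − F²) = -16/(256*u^4 + 512*u^2*v^2 + 32*u^2 + 256*v^4 + 32*v^2 + 1). At (u, v) = (-5, -5): K = -16/641601.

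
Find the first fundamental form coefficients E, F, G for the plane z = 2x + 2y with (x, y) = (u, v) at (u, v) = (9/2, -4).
E = 5;  F = 4;  G = 5

Partials: r_u = (1, 0, 2), r_v = (0, 1, 2). As functions of (u, v):
  E = r_u · r_u = 5,
  F = r_u · r_v = 4,
  G = r_v · r_v = 5.
Evaluating at (u, v) = (9/2, -4): E = 5, F = 4, G = 5.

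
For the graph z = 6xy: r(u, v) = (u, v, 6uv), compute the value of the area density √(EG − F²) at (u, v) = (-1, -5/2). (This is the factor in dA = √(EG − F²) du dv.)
√(EG − F²)|_{(-1, -5/2)} = sqrt(262)

E = 36*v^2 + 1, F = 36*u*v, G = 36*u^2 + 1, so EG − F² = 36*u^2 + 36*v^2 + 1. Taking the positive square root: √(EG − F²) = sqrt(36*u^2 + 36*v^2 + 1). At (u, v) = (-1, -5/2): sqrt(262).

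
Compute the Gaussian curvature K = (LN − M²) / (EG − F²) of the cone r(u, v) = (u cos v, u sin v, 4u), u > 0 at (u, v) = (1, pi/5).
K = 0

Coefficients of the first fundamental form: E = 17, F = 0, G = u^2.
Coefficients of the second fundamental form: L = 0, M = 0, N = 4*sqrt(17)*u^2/(17*Abs(u)).
Assemble K = (LN − M²)/(EG − F²) = 0. At (u, v) = (1, pi/5): K = 0.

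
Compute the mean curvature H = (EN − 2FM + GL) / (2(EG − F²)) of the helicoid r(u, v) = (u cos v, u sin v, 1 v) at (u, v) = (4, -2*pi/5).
H = 0

With E = 1, F = 0, G = u^2 + 1, L = 0, M = -1/sqrt(u^2 + 1), N = 0, assemble
  H = (EN − 2FM + GL) / (2(EG − F²)) = 0.
At (u, v) = (4, -2*pi/5): H = 0.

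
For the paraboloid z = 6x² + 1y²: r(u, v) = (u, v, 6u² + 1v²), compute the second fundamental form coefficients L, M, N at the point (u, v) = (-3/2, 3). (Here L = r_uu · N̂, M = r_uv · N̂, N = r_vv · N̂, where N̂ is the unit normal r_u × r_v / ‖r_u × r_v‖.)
L = 12/19;  M = 0;  N = 2/19

Compute the unit normal N̂(u, v) = (-12*u/sqrt(144*u^2 + 4*v^2 + 1), -2*v/sqrt(144*u^2 + 4*v^2 + 1), 1/sqrt(144*u^2 + 4*v^2 + 1)), and the second partials r_uu, r_uv, r_vv. Take dot products:
  L(u, v) = r_uu · N̂ = 12/sqrt(144*u^2 + 4*v^2 + 1),
  M(u, v) = r_uv · N̂ = 0,
  N(u, v) = r_vv · N̂ = 2/sqrt(144*u^2 + 4*v^2 + 1).
Evaluating at (u, v) = (-3/2, 3):
  L = 12/19, M = 0, N = 2/19.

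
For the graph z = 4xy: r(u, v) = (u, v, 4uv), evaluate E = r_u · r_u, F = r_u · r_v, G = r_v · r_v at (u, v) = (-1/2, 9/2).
E = 325;  F = -36;  G = 5

Partials: r_u = (1, 0, 4*v), r_v = (0, 1, 4*u). As functions of (u, v):
  E = r_u · r_u = 16*v^2 + 1,
  F = r_u · r_v = 16*u*v,
  G = r_v · r_v = 16*u^2 + 1.
Evaluating at (u, v) = (-1/2, 9/2): E = 325, F = -36, G = 5.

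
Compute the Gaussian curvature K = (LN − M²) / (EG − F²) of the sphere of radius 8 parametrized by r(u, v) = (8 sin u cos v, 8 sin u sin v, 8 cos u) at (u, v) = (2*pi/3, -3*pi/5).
K = 1/64

Coefficients of the first fundamental form: E = 64, F = 0, G = 64*sin(u)^2.
Coefficients of the second fundamental form: L = -8*sin(u)/Abs(sin(u)), M = 0, N = -8*sin(u)^3/Abs(sin(u)).
Assemble K = (LN − M²)/(EG − F²) = 1/64. At (u, v) = (2*pi/3, -3*pi/5): K = 1/64.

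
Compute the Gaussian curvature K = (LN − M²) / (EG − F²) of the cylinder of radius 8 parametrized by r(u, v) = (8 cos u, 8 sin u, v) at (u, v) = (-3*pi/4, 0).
K = 0

Coefficients of the first fundamental form: E = 64, F = 0, G = 1.
Coefficients of the second fundamental form: L = -8, M = 0, N = 0.
Assemble K = (LN − M²)/(EG − F²) = 0. At (u, v) = (-3*pi/4, 0): K = 0.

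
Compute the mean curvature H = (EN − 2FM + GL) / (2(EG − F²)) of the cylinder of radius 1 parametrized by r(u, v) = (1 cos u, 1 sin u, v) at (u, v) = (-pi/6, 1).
H = -1/2

With E = 1, F = 0, G = 1, L = -1, M = 0, N = 0, assemble
  H = (EN − 2FM + GL) / (2(EG − F²)) = -1/2.
At (u, v) = (-pi/6, 1): H = -1/2.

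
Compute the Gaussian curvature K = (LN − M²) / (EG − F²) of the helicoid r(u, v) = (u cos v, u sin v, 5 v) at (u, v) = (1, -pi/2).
K = -25/676

Coefficients of the first fundamental form: E = 1, F = 0, G = u^2 + 25.
Coefficients of the second fundamental form: L = 0, M = -5/sqrt(u^2 + 25), N = 0.
Assemble K = (LN − M²)/(EG − F²) = -25/(u^2 + 25)^2. At (u, v) = (1, -pi/2): K = -25/676.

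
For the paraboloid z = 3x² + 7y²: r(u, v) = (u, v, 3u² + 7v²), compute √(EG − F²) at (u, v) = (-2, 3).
√(EG − F²)|_{(-2, 3)} = sqrt(1909)

E = 36*u^2 + 1, F = 84*u*v, G = 196*v^2 + 1; EG − F² = 36*u^2 + 196*v^2 + 1; √(EG − F²) = sqrt(36*u^2 + 196*v^2 + 1). At the given point: sqrt(1909).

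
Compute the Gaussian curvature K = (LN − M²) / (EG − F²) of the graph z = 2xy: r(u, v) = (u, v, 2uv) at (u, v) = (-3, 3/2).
K = -1/529

Coefficients of the first fundamental form: E = 4*v^2 + 1, F = 4*u*v, G = 4*u^2 + 1.
Coefficients of the second fundamental form: L = 0, M = 2/sqrt(4*u^2 + 4*v^2 + 1), N = 0.
Assemble K = (LN − M²)/(EG − F²) = -4/(16*u^4 + 32*u^2*v^2 + 8*u^2 + 16*v^4 + 8*v^2 + 1). At (u, v) = (-3, 3/2): K = -1/529.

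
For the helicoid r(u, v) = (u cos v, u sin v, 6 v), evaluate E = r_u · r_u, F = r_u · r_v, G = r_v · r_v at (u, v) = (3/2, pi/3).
E = 1;  F = 0;  G = 153/4

Partials: r_u = (cos(v), sin(v), 0), r_v = (-u*sin(v), u*cos(v), 6). As functions of (u, v):
  E = r_u · r_u = 1,
  F = r_u · r_v = 0,
  G = r_v · r_v = u^2 + 36.
Evaluating at (u, v) = (3/2, pi/3): E = 1, F = 0, G = 153/4.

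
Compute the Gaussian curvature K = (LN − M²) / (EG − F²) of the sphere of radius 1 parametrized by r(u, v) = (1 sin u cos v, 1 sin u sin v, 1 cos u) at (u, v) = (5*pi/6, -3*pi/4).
K = 1

Coefficients of the first fundamental form: E = 1, F = 0, G = sin(u)^2.
Coefficients of the second fundamental form: L = -sin(u)/Abs(sin(u)), M = 0, N = -sin(u)^3/Abs(sin(u)).
Assemble K = (LN − M²)/(EG − F²) = 1. At (u, v) = (5*pi/6, -3*pi/4): K = 1.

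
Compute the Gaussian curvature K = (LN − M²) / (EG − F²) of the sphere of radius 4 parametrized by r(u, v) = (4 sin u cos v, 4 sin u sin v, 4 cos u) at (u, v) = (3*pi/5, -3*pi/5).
K = 1/16

Coefficients of the first fundamental form: E = 16, F = 0, G = 16*sin(u)^2.
Coefficients of the second fundamental form: L = -4*sin(u)/Abs(sin(u)), M = 0, N = -4*sin(u)^3/Abs(sin(u)).
Assemble K = (LN − M²)/(EG − F²) = 1/16. At (u, v) = (3*pi/5, -3*pi/5): K = 1/16.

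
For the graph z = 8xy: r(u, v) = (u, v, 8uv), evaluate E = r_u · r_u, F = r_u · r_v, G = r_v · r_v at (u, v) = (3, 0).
E = 1;  F = 0;  G = 577

Partials: r_u = (1, 0, 8*v), r_v = (0, 1, 8*u). As functions of (u, v):
  E = r_u · r_u = 64*v^2 + 1,
  F = r_u · r_v = 64*u*v,
  G = r_v · r_v = 64*u^2 + 1.
Evaluating at (u, v) = (3, 0): E = 1, F = 0, G = 577.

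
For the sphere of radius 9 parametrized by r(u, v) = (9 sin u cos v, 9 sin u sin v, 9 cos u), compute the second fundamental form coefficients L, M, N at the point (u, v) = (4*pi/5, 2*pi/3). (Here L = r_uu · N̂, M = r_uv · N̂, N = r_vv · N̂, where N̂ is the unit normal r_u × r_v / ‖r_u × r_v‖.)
L = -9;  M = 0;  N = -45/8 + 9*sqrt(5)/8

Compute the unit normal N̂(u, v) = (sin(u)^2*cos(v)/Abs(sin(u)), sin(u)^2*sin(v)/Abs(sin(u)), sin(2*u)/(2*Abs(sin(u)))), and the second partials r_uu, r_uv, r_vv. Take dot products:
  L(u, v) = r_uu · N̂ = -9*sin(u)/Abs(sin(u)),
  M(u, v) = r_uv · N̂ = 0,
  N(u, v) = r_vv · N̂ = -9*sin(u)^3/Abs(sin(u)).
Evaluating at (u, v) = (4*pi/5, 2*pi/3):
  L = -9, M = 0, N = -45/8 + 9*sqrt(5)/8.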